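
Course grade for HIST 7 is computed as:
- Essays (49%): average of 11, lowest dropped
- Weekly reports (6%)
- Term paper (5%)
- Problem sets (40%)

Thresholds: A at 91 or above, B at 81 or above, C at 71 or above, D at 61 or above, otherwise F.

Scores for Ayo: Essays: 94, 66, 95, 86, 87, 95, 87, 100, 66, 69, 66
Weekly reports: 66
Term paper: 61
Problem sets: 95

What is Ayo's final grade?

Essays: drop 66 → average of remaining 10 = 845/10 = 84.5
Weighted total:
  Essays 84.5 × 0.49 = 41.405
  Weekly reports 66 × 0.06 = 3.96
  Term paper 61 × 0.05 = 3.05
  Problem sets 95 × 0.4 = 38
Sum = 86.415
86.415 is ≥ 81 and < 91 → B

B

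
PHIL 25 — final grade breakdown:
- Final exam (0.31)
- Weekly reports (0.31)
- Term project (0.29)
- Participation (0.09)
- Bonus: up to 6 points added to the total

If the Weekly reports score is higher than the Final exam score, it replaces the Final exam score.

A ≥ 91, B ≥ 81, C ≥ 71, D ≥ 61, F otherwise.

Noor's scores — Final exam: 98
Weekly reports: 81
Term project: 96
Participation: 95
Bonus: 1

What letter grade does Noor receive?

A

Weekly reports (81) ≤ Final exam (98), so Final exam stays at 98.
Weighted total:
  Final exam 98 × 0.31 = 30.38
  Weekly reports 81 × 0.31 = 25.11
  Term project 96 × 0.29 = 27.84
  Participation 95 × 0.09 = 8.55
Sum = 91.88
Bonus: 91.88 + 1 = 92.88
92.88 ≥ 91 → A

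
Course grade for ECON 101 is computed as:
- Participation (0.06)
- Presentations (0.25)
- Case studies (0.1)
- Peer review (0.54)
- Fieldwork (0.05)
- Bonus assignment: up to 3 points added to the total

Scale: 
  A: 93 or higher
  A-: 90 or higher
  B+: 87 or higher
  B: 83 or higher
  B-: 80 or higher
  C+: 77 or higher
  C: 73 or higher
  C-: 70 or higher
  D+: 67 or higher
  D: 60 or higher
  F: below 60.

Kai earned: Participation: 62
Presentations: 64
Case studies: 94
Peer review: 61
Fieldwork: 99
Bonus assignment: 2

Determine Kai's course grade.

D+

Weighted total:
  Participation 62 × 0.06 = 3.72
  Presentations 64 × 0.25 = 16
  Case studies 94 × 0.1 = 9.4
  Peer review 61 × 0.54 = 32.94
  Fieldwork 99 × 0.05 = 4.95
Sum = 67.01
Bonus assignment: 67.01 + 2 = 69.01
69.01 is ≥ 67 and < 70 → D+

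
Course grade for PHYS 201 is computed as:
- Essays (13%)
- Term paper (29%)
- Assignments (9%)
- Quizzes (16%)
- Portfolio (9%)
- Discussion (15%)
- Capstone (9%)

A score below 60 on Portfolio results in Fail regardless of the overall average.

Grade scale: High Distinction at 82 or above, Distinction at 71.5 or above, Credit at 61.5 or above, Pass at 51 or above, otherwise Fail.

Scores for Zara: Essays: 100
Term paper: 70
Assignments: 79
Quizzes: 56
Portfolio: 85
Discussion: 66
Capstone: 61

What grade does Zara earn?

Distinction

Portfolio score 85 ≥ 60: minimum met.
Weighted total:
  Essays 100 × 0.13 = 13
  Term paper 70 × 0.29 = 20.3
  Assignments 79 × 0.09 = 7.11
  Quizzes 56 × 0.16 = 8.96
  Portfolio 85 × 0.09 = 7.65
  Discussion 66 × 0.15 = 9.9
  Capstone 61 × 0.09 = 5.49
Sum = 72.41
72.41 is ≥ 71.5 and < 82 → Distinction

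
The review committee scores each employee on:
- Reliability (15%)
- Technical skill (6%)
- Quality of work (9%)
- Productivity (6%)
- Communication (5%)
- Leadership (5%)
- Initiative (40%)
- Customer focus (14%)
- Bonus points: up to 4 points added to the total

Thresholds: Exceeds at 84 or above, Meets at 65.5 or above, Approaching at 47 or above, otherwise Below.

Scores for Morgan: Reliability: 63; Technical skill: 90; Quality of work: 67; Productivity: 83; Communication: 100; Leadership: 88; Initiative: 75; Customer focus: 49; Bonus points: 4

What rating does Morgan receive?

Weighted total:
  Reliability 63 × 0.15 = 9.45
  Technical skill 90 × 0.06 = 5.4
  Quality of work 67 × 0.09 = 6.03
  Productivity 83 × 0.06 = 4.98
  Communication 100 × 0.05 = 5
  Leadership 88 × 0.05 = 4.4
  Initiative 75 × 0.4 = 30
  Customer focus 49 × 0.14 = 6.86
Sum = 72.12
Bonus points: 72.12 + 4 = 76.12
76.12 is ≥ 65.5 and < 84 → Meets

Meets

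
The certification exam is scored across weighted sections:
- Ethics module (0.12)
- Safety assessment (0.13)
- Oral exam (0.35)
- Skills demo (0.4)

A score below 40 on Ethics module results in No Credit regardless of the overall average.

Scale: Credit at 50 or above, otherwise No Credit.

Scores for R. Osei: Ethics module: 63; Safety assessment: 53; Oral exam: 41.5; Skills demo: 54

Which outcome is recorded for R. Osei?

Ethics module score 63 ≥ 40: minimum met.
Weighted total:
  Ethics module 63 × 0.12 = 7.56
  Safety assessment 53 × 0.13 = 6.89
  Oral exam 41.5 × 0.35 = 14.525
  Skills demo 54 × 0.4 = 21.6
Sum = 50.575
50.575 ≥ 50 → Credit

Credit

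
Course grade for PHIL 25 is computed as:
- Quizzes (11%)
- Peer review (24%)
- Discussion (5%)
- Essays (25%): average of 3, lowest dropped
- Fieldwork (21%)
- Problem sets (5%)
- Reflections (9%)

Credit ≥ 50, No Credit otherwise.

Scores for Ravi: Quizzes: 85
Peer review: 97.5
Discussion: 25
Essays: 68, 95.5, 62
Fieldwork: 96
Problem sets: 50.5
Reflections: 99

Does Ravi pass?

Credit

Essays: drop 62 → average of remaining 2 = 163.5/2 = 81.75
Weighted total:
  Quizzes 85 × 0.11 = 9.35
  Peer review 97.5 × 0.24 = 23.4
  Discussion 25 × 0.05 = 1.25
  Essays 81.75 × 0.25 = 20.4375
  Fieldwork 96 × 0.21 = 20.16
  Problem sets 50.5 × 0.05 = 2.525
  Reflections 99 × 0.09 = 8.91
Sum = 86.0325
86.0325 ≥ 50 → Credit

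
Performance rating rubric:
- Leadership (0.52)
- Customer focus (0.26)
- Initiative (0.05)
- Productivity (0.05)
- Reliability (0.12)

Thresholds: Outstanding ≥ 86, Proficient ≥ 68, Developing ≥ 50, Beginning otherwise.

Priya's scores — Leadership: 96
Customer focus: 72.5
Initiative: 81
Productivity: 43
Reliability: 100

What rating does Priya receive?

Outstanding

Weighted total:
  Leadership 96 × 0.52 = 49.92
  Customer focus 72.5 × 0.26 = 18.85
  Initiative 81 × 0.05 = 4.05
  Productivity 43 × 0.05 = 2.15
  Reliability 100 × 0.12 = 12
Sum = 86.97
86.97 ≥ 86 → Outstanding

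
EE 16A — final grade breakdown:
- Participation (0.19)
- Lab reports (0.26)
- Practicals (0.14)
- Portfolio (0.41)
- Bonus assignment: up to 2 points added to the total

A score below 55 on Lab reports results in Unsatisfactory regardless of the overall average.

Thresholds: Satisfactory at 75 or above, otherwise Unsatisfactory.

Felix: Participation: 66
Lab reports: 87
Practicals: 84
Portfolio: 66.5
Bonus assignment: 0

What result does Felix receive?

Lab reports score 87 ≥ 55: minimum met.
Weighted total:
  Participation 66 × 0.19 = 12.54
  Lab reports 87 × 0.26 = 22.62
  Practicals 84 × 0.14 = 11.76
  Portfolio 66.5 × 0.41 = 27.265
Sum = 74.185
Bonus assignment: 74.185 + 0 = 74.185
74.185 < 75 → Unsatisfactory

Unsatisfactory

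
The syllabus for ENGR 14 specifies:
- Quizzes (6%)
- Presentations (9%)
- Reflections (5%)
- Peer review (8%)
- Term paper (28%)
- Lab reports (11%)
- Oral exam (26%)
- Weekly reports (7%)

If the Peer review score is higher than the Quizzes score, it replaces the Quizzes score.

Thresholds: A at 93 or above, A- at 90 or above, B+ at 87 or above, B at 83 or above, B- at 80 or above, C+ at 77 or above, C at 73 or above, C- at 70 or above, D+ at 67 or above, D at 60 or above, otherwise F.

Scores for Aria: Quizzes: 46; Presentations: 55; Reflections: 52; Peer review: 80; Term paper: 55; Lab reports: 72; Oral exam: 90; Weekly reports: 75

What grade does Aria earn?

C-

Peer review (80) > Quizzes (46), so Quizzes counts as 80.
Weighted total:
  Quizzes 80 × 0.06 = 4.8
  Presentations 55 × 0.09 = 4.95
  Reflections 52 × 0.05 = 2.6
  Peer review 80 × 0.08 = 6.4
  Term paper 55 × 0.28 = 15.4
  Lab reports 72 × 0.11 = 7.92
  Oral exam 90 × 0.26 = 23.4
  Weekly reports 75 × 0.07 = 5.25
Sum = 70.72
70.72 is ≥ 70 and < 73 → C-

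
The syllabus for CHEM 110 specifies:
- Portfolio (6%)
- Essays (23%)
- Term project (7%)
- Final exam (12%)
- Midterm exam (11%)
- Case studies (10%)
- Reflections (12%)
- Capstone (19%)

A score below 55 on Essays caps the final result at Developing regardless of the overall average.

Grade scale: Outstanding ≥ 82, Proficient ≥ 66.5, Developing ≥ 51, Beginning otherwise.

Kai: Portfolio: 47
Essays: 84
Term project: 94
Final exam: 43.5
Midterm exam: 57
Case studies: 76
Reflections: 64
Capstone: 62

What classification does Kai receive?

Essays score 84 ≥ 55: minimum met.
Weighted total:
  Portfolio 47 × 0.06 = 2.82
  Essays 84 × 0.23 = 19.32
  Term project 94 × 0.07 = 6.58
  Final exam 43.5 × 0.12 = 5.22
  Midterm exam 57 × 0.11 = 6.27
  Case studies 76 × 0.1 = 7.6
  Reflections 64 × 0.12 = 7.68
  Capstone 62 × 0.19 = 11.78
Sum = 67.27
67.27 is ≥ 66.5 and < 82 → Proficient

Proficient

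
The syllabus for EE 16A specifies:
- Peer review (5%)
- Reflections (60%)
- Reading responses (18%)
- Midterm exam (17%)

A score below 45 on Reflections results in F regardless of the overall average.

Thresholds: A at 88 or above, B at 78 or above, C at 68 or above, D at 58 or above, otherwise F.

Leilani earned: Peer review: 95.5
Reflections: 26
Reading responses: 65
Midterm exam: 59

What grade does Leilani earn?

Reflections score 26 < 45: minimum not met.
Weighted total:
  Peer review 95.5 × 0.05 = 4.775
  Reflections 26 × 0.6 = 15.6
  Reading responses 65 × 0.18 = 11.7
  Midterm exam 59 × 0.17 = 10.03
Sum = 42.105
Because the Reflections minimum was not met, the result is F.

F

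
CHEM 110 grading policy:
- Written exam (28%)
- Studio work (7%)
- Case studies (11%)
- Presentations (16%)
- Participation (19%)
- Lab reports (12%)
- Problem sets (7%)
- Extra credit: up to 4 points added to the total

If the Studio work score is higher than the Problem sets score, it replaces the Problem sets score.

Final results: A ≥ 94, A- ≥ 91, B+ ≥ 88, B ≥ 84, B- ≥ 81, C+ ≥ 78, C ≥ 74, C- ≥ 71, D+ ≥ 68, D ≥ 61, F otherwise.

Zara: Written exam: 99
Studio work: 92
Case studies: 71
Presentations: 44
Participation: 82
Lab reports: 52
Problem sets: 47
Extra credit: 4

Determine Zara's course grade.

B-

Studio work (92) > Problem sets (47), so Problem sets counts as 92.
Weighted total:
  Written exam 99 × 0.28 = 27.72
  Studio work 92 × 0.07 = 6.44
  Case studies 71 × 0.11 = 7.81
  Presentations 44 × 0.16 = 7.04
  Participation 82 × 0.19 = 15.58
  Lab reports 52 × 0.12 = 6.24
  Problem sets 92 × 0.07 = 6.44
Sum = 77.27
Extra credit: 77.27 + 4 = 81.27
81.27 is ≥ 81 and < 84 → B-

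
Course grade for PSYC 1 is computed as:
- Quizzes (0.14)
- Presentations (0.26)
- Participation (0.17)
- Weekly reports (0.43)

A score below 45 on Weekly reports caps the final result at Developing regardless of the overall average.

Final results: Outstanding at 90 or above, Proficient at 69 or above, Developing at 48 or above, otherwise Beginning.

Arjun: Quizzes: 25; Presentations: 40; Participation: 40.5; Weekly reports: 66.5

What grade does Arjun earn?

Developing

Weekly reports score 66.5 ≥ 45: minimum met.
Weighted total:
  Quizzes 25 × 0.14 = 3.5
  Presentations 40 × 0.26 = 10.4
  Participation 40.5 × 0.17 = 6.885
  Weekly reports 66.5 × 0.43 = 28.595
Sum = 49.38
49.38 is ≥ 48 and < 69 → Developing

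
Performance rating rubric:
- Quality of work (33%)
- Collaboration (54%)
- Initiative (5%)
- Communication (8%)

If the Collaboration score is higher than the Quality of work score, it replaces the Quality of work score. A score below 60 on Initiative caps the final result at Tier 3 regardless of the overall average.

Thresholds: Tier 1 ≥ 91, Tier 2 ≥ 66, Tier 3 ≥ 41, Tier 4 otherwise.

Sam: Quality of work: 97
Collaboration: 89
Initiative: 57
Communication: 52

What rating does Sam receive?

Tier 3

Collaboration (89) ≤ Quality of work (97), so Quality of work stays at 97.
Initiative score 57 < 60: minimum not met.
Weighted total:
  Quality of work 97 × 0.33 = 32.01
  Collaboration 89 × 0.54 = 48.06
  Initiative 57 × 0.05 = 2.85
  Communication 52 × 0.08 = 4.16
Sum = 87.08
87.08 would be Tier 2; cap at Tier 3 applies → Tier 3.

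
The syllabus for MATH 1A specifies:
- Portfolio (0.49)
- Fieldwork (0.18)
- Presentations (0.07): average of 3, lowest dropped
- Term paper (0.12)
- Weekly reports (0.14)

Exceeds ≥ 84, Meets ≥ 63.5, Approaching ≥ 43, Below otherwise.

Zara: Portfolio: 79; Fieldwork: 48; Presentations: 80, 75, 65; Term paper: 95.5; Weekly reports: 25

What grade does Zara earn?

Meets

Presentations: drop 65 → average of remaining 2 = 155/2 = 77.5
Weighted total:
  Portfolio 79 × 0.49 = 38.71
  Fieldwork 48 × 0.18 = 8.64
  Presentations 77.5 × 0.07 = 5.425
  Term paper 95.5 × 0.12 = 11.46
  Weekly reports 25 × 0.14 = 3.5
Sum = 67.735
67.735 is ≥ 63.5 and < 84 → Meets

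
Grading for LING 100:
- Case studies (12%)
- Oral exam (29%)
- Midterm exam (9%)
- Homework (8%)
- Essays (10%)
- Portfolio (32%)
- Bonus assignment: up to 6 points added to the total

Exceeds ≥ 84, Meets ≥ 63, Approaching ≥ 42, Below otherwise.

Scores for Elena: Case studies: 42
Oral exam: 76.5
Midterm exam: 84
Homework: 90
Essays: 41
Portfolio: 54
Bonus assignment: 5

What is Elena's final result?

Weighted total:
  Case studies 42 × 0.12 = 5.04
  Oral exam 76.5 × 0.29 = 22.185
  Midterm exam 84 × 0.09 = 7.56
  Homework 90 × 0.08 = 7.2
  Essays 41 × 0.1 = 4.1
  Portfolio 54 × 0.32 = 17.28
Sum = 63.365
Bonus assignment: 63.365 + 5 = 68.365
68.365 is ≥ 63 and < 84 → Meets

Meets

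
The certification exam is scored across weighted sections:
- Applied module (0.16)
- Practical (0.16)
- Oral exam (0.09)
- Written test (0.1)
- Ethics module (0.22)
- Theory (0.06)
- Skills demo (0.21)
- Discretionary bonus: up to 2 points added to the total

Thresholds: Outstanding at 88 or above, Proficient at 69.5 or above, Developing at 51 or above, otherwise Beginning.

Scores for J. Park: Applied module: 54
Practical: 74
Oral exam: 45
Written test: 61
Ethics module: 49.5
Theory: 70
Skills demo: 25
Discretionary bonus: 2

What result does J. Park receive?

Weighted total:
  Applied module 54 × 0.16 = 8.64
  Practical 74 × 0.16 = 11.84
  Oral exam 45 × 0.09 = 4.05
  Written test 61 × 0.1 = 6.1
  Ethics module 49.5 × 0.22 = 10.89
  Theory 70 × 0.06 = 4.2
  Skills demo 25 × 0.21 = 5.25
Sum = 50.97
Discretionary bonus: 50.97 + 2 = 52.97
52.97 is ≥ 51 and < 69.5 → Developing

Developing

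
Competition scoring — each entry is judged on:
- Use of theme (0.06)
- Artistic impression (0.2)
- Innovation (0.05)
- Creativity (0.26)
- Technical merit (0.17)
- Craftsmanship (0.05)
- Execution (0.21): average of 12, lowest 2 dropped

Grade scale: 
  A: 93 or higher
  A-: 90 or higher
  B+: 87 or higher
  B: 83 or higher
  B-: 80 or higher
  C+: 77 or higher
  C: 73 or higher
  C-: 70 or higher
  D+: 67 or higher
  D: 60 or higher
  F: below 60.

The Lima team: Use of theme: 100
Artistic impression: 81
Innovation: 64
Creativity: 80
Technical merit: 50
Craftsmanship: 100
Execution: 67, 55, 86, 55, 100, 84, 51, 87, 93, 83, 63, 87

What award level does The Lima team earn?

Execution: drop 51, 55 → average of remaining 10 = 805/10 = 80.5
Weighted total:
  Use of theme 100 × 0.06 = 6
  Artistic impression 81 × 0.2 = 16.2
  Innovation 64 × 0.05 = 3.2
  Creativity 80 × 0.26 = 20.8
  Technical merit 50 × 0.17 = 8.5
  Craftsmanship 100 × 0.05 = 5
  Execution 80.5 × 0.21 = 16.905
Sum = 76.605
76.605 is ≥ 73 and < 77 → C

C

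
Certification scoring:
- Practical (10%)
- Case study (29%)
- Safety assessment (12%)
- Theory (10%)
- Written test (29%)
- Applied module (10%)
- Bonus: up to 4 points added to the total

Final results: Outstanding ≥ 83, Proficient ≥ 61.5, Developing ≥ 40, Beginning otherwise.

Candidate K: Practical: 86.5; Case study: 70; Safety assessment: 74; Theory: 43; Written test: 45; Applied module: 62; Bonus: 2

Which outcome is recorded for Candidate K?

Proficient

Weighted total:
  Practical 86.5 × 0.1 = 8.65
  Case study 70 × 0.29 = 20.3
  Safety assessment 74 × 0.12 = 8.88
  Theory 43 × 0.1 = 4.3
  Written test 45 × 0.29 = 13.05
  Applied module 62 × 0.1 = 6.2
Sum = 61.38
Bonus: 61.38 + 2 = 63.38
63.38 is ≥ 61.5 and < 83 → Proficient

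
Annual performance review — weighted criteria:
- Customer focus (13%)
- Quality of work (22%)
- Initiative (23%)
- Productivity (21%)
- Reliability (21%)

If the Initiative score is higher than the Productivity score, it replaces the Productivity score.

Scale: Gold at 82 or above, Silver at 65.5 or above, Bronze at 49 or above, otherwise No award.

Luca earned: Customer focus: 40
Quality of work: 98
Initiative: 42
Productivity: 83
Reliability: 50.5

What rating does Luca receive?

Bronze

Initiative (42) ≤ Productivity (83), so Productivity stays at 83.
Weighted total:
  Customer focus 40 × 0.13 = 5.2
  Quality of work 98 × 0.22 = 21.56
  Initiative 42 × 0.23 = 9.66
  Productivity 83 × 0.21 = 17.43
  Reliability 50.5 × 0.21 = 10.605
Sum = 64.455
64.455 is ≥ 49 and < 65.5 → Bronze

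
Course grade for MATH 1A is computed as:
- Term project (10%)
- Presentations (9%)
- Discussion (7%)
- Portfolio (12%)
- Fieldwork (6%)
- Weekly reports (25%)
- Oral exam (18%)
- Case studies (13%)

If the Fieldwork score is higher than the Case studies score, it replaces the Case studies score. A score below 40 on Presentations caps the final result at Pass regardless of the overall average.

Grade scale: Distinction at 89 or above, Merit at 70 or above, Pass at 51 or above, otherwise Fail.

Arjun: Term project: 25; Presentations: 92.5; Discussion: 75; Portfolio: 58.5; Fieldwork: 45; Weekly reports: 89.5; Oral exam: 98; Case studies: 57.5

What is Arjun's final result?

Fieldwork (45) ≤ Case studies (57.5), so Case studies stays at 57.5.
Presentations score 92.5 ≥ 40: minimum met.
Weighted total:
  Term project 25 × 0.1 = 2.5
  Presentations 92.5 × 0.09 = 8.325
  Discussion 75 × 0.07 = 5.25
  Portfolio 58.5 × 0.12 = 7.02
  Fieldwork 45 × 0.06 = 2.7
  Weekly reports 89.5 × 0.25 = 22.375
  Oral exam 98 × 0.18 = 17.64
  Case studies 57.5 × 0.13 = 7.475
Sum = 73.285
73.285 is ≥ 70 and < 89 → Merit

Merit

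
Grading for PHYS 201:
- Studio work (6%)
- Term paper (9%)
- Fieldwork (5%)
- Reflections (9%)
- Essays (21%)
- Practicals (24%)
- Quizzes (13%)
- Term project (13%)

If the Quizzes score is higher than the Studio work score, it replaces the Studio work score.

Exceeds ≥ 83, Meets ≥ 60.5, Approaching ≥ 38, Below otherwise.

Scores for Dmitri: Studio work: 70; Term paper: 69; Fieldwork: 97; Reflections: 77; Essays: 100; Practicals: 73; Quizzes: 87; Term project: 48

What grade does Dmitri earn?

Quizzes (87) > Studio work (70), so Studio work counts as 87.
Weighted total:
  Studio work 87 × 0.06 = 5.22
  Term paper 69 × 0.09 = 6.21
  Fieldwork 97 × 0.05 = 4.85
  Reflections 77 × 0.09 = 6.93
  Essays 100 × 0.21 = 21
  Practicals 73 × 0.24 = 17.52
  Quizzes 87 × 0.13 = 11.31
  Term project 48 × 0.13 = 6.24
Sum = 79.28
79.28 is ≥ 60.5 and < 83 → Meets

Meets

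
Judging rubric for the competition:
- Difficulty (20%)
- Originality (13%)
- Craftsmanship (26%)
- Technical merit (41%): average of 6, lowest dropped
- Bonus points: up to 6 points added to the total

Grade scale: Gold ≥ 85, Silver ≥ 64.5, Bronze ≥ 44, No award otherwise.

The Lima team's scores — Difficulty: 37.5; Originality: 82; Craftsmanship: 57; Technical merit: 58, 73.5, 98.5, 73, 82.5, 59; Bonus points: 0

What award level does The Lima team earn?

Silver

Technical merit: drop 58 → average of remaining 5 = 386.5/5 = 77.3
Weighted total:
  Difficulty 37.5 × 0.2 = 7.5
  Originality 82 × 0.13 = 10.66
  Craftsmanship 57 × 0.26 = 14.82
  Technical merit 77.3 × 0.41 = 31.693
Sum = 64.673
Bonus points: 64.673 + 0 = 64.673
64.673 is ≥ 64.5 and < 85 → Silver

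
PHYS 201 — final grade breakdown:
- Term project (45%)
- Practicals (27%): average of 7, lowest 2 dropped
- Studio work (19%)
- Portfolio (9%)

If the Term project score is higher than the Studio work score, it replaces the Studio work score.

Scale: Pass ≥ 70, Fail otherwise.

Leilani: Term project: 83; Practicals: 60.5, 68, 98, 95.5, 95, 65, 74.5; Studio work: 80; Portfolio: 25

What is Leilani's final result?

Practicals: drop 60.5, 65 → average of remaining 5 = 431/5 = 86.2
Term project (83) > Studio work (80), so Studio work counts as 83.
Weighted total:
  Term project 83 × 0.45 = 37.35
  Practicals 86.2 × 0.27 = 23.274
  Studio work 83 × 0.19 = 15.77
  Portfolio 25 × 0.09 = 2.25
Sum = 78.644
78.644 ≥ 70 → Pass

Pass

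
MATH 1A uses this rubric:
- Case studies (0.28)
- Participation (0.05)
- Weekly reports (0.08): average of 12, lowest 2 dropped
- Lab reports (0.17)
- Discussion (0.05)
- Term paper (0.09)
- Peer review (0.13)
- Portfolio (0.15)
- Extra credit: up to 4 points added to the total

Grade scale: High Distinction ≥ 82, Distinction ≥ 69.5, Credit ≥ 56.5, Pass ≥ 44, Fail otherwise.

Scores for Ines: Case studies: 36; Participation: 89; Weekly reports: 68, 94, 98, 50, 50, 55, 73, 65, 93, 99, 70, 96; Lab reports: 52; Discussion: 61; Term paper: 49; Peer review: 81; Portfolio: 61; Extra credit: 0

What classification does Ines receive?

Weekly reports: drop 50, 50 → average of remaining 10 = 811/10 = 81.1
Weighted total:
  Case studies 36 × 0.28 = 10.08
  Participation 89 × 0.05 = 4.45
  Weekly reports 81.1 × 0.08 = 6.488
  Lab reports 52 × 0.17 = 8.84
  Discussion 61 × 0.05 = 3.05
  Term paper 49 × 0.09 = 4.41
  Peer review 81 × 0.13 = 10.53
  Portfolio 61 × 0.15 = 9.15
Sum = 56.998
Extra credit: 56.998 + 0 = 56.998
56.998 is ≥ 56.5 and < 69.5 → Credit

Credit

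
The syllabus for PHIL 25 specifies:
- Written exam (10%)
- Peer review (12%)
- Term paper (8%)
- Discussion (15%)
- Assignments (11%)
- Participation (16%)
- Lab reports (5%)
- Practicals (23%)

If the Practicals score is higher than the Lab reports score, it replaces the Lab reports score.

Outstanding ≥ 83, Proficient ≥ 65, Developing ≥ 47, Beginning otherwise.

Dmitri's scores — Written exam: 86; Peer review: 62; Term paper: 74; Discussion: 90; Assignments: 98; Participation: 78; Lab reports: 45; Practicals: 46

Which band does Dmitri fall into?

Proficient

Practicals (46) > Lab reports (45), so Lab reports counts as 46.
Weighted total:
  Written exam 86 × 0.1 = 8.6
  Peer review 62 × 0.12 = 7.44
  Term paper 74 × 0.08 = 5.92
  Discussion 90 × 0.15 = 13.5
  Assignments 98 × 0.11 = 10.78
  Participation 78 × 0.16 = 12.48
  Lab reports 46 × 0.05 = 2.3
  Practicals 46 × 0.23 = 10.58
Sum = 71.6
71.6 is ≥ 65 and < 83 → Proficient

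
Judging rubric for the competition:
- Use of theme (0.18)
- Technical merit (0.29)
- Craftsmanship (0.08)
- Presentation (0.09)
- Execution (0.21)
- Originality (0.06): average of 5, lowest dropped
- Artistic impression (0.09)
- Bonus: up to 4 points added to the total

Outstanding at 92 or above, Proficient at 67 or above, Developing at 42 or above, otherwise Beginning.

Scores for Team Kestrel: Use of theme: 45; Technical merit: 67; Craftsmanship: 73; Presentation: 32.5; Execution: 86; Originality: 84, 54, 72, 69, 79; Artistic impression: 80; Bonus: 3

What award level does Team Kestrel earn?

Proficient

Originality: drop 54 → average of remaining 4 = 304/4 = 76
Weighted total:
  Use of theme 45 × 0.18 = 8.1
  Technical merit 67 × 0.29 = 19.43
  Craftsmanship 73 × 0.08 = 5.84
  Presentation 32.5 × 0.09 = 2.925
  Execution 86 × 0.21 = 18.06
  Originality 76 × 0.06 = 4.56
  Artistic impression 80 × 0.09 = 7.2
Sum = 66.115
Bonus: 66.115 + 3 = 69.115
69.115 is ≥ 67 and < 92 → Proficient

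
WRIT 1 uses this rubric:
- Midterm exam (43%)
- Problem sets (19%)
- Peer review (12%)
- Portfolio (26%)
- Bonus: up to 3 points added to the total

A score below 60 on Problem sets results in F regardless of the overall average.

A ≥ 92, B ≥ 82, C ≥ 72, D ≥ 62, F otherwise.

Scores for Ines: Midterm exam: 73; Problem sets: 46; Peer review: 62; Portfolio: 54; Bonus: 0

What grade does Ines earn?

F

Problem sets score 46 < 60: minimum not met.
Weighted total:
  Midterm exam 73 × 0.43 = 31.39
  Problem sets 46 × 0.19 = 8.74
  Peer review 62 × 0.12 = 7.44
  Portfolio 54 × 0.26 = 14.04
Sum = 61.61
Bonus: 61.61 + 0 = 61.61
Because the Problem sets minimum was not met, the result is F.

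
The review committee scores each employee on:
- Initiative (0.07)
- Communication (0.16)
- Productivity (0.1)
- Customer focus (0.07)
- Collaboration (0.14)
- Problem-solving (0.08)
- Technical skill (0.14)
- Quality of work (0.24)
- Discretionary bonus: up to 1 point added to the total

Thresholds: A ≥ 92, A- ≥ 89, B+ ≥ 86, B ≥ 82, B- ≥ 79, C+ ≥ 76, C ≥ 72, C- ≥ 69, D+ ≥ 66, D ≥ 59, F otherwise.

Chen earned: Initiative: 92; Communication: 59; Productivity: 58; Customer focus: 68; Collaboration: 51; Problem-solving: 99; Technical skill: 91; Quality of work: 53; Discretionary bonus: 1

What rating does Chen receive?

D+

Weighted total:
  Initiative 92 × 0.07 = 6.44
  Communication 59 × 0.16 = 9.44
  Productivity 58 × 0.1 = 5.8
  Customer focus 68 × 0.07 = 4.76
  Collaboration 51 × 0.14 = 7.14
  Problem-solving 99 × 0.08 = 7.92
  Technical skill 91 × 0.14 = 12.74
  Quality of work 53 × 0.24 = 12.72
Sum = 66.96
Discretionary bonus: 66.96 + 1 = 67.96
67.96 is ≥ 66 and < 69 → D+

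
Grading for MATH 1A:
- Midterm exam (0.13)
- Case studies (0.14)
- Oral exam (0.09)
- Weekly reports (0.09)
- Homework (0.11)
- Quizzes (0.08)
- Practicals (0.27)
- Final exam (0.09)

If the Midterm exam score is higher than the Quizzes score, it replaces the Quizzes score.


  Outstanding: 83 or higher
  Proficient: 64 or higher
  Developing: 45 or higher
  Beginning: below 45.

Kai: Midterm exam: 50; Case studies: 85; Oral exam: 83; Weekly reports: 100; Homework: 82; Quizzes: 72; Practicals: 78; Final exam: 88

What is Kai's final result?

Midterm exam (50) ≤ Quizzes (72), so Quizzes stays at 72.
Weighted total:
  Midterm exam 50 × 0.13 = 6.5
  Case studies 85 × 0.14 = 11.9
  Oral exam 83 × 0.09 = 7.47
  Weekly reports 100 × 0.09 = 9
  Homework 82 × 0.11 = 9.02
  Quizzes 72 × 0.08 = 5.76
  Practicals 78 × 0.27 = 21.06
  Final exam 88 × 0.09 = 7.92
Sum = 78.63
78.63 is ≥ 64 and < 83 → Proficient

Proficient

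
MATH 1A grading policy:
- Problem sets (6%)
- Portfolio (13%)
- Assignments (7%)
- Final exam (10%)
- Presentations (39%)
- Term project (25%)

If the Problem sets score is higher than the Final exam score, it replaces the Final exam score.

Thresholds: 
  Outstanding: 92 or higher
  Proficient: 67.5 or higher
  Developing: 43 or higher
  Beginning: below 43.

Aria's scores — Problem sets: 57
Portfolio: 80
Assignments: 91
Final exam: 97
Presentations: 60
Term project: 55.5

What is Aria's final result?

Developing

Problem sets (57) ≤ Final exam (97), so Final exam stays at 97.
Weighted total:
  Problem sets 57 × 0.06 = 3.42
  Portfolio 80 × 0.13 = 10.4
  Assignments 91 × 0.07 = 6.37
  Final exam 97 × 0.1 = 9.7
  Presentations 60 × 0.39 = 23.4
  Term project 55.5 × 0.25 = 13.875
Sum = 67.165
67.165 is ≥ 43 and < 67.5 → Developing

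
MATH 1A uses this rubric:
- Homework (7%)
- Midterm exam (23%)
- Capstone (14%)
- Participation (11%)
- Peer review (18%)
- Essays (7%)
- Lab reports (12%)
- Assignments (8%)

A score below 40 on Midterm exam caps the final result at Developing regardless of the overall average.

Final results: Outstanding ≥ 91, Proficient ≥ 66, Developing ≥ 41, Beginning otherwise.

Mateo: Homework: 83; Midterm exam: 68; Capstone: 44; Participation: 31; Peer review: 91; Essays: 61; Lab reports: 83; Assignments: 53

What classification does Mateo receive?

Developing

Midterm exam score 68 ≥ 40: minimum met.
Weighted total:
  Homework 83 × 0.07 = 5.81
  Midterm exam 68 × 0.23 = 15.64
  Capstone 44 × 0.14 = 6.16
  Participation 31 × 0.11 = 3.41
  Peer review 91 × 0.18 = 16.38
  Essays 61 × 0.07 = 4.27
  Lab reports 83 × 0.12 = 9.96
  Assignments 53 × 0.08 = 4.24
Sum = 65.87
65.87 is ≥ 41 and < 66 → Developing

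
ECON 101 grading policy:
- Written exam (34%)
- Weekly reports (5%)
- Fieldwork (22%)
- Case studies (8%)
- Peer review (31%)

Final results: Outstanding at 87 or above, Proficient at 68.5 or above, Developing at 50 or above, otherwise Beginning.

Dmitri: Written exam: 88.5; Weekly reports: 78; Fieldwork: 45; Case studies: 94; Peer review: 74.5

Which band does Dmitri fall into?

Weighted total:
  Written exam 88.5 × 0.34 = 30.09
  Weekly reports 78 × 0.05 = 3.9
  Fieldwork 45 × 0.22 = 9.9
  Case studies 94 × 0.08 = 7.52
  Peer review 74.5 × 0.31 = 23.095
Sum = 74.505
74.505 is ≥ 68.5 and < 87 → Proficient

Proficient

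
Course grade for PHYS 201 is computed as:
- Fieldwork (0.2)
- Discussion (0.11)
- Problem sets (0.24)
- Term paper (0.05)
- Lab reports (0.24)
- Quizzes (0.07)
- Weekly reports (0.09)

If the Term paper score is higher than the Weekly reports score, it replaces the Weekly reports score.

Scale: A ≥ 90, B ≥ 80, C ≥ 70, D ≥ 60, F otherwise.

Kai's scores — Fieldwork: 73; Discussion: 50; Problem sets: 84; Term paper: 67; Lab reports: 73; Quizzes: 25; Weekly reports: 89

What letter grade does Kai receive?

C

Term paper (67) ≤ Weekly reports (89), so Weekly reports stays at 89.
Weighted total:
  Fieldwork 73 × 0.2 = 14.6
  Discussion 50 × 0.11 = 5.5
  Problem sets 84 × 0.24 = 20.16
  Term paper 67 × 0.05 = 3.35
  Lab reports 73 × 0.24 = 17.52
  Quizzes 25 × 0.07 = 1.75
  Weekly reports 89 × 0.09 = 8.01
Sum = 70.89
70.89 is ≥ 70 and < 80 → C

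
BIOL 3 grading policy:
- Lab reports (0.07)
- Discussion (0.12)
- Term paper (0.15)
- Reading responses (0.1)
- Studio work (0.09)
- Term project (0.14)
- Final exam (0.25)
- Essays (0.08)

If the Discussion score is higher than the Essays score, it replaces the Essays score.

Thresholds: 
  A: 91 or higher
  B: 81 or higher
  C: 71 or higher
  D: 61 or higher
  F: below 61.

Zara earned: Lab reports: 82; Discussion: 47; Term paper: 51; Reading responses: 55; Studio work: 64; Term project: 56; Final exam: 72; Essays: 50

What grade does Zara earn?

Discussion (47) ≤ Essays (50), so Essays stays at 50.
Weighted total:
  Lab reports 82 × 0.07 = 5.74
  Discussion 47 × 0.12 = 5.64
  Term paper 51 × 0.15 = 7.65
  Reading responses 55 × 0.1 = 5.5
  Studio work 64 × 0.09 = 5.76
  Term project 56 × 0.14 = 7.84
  Final exam 72 × 0.25 = 18
  Essays 50 × 0.08 = 4
Sum = 60.13
60.13 < 61 → F

F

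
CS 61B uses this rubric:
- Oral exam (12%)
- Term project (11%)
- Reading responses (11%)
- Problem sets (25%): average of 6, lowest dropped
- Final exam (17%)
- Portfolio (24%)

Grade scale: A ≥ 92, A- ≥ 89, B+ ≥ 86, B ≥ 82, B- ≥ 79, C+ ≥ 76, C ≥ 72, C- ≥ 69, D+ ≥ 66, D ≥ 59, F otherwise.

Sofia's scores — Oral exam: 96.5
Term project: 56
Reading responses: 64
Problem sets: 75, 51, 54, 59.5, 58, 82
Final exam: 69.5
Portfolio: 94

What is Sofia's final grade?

Problem sets: drop 51 → average of remaining 5 = 328.5/5 = 65.7
Weighted total:
  Oral exam 96.5 × 0.12 = 11.58
  Term project 56 × 0.11 = 6.16
  Reading responses 64 × 0.11 = 7.04
  Problem sets 65.7 × 0.25 = 16.425
  Final exam 69.5 × 0.17 = 11.815
  Portfolio 94 × 0.24 = 22.56
Sum = 75.58
75.58 is ≥ 72 and < 76 → C

C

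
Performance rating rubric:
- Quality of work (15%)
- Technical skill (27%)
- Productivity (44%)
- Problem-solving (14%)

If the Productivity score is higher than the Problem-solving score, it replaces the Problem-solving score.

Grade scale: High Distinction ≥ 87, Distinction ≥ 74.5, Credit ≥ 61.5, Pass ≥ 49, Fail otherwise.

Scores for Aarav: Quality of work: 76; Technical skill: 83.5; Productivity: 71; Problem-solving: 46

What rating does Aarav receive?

Distinction

Productivity (71) > Problem-solving (46), so Problem-solving counts as 71.
Weighted total:
  Quality of work 76 × 0.15 = 11.4
  Technical skill 83.5 × 0.27 = 22.545
  Productivity 71 × 0.44 = 31.24
  Problem-solving 71 × 0.14 = 9.94
Sum = 75.125
75.125 is ≥ 74.5 and < 87 → Distinction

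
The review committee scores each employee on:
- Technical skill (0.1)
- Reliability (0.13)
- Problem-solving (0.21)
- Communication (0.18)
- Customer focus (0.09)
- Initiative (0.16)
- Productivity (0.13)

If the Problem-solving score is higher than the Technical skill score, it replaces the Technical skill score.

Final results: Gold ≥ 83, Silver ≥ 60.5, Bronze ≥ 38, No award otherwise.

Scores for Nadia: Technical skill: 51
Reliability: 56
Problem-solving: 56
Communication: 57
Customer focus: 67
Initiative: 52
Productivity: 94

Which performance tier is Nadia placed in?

Problem-solving (56) > Technical skill (51), so Technical skill counts as 56.
Weighted total:
  Technical skill 56 × 0.1 = 5.6
  Reliability 56 × 0.13 = 7.28
  Problem-solving 56 × 0.21 = 11.76
  Communication 57 × 0.18 = 10.26
  Customer focus 67 × 0.09 = 6.03
  Initiative 52 × 0.16 = 8.32
  Productivity 94 × 0.13 = 12.22
Sum = 61.47
61.47 is ≥ 60.5 and < 83 → Silver

Silver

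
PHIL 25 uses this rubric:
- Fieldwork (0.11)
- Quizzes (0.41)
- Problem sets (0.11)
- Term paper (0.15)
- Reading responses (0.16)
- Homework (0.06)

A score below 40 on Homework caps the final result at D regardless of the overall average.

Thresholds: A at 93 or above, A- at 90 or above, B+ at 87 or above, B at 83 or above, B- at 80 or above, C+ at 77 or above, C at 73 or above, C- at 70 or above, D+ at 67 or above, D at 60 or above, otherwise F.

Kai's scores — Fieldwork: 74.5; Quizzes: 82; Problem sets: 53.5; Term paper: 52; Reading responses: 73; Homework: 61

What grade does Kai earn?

C-

Homework score 61 ≥ 40: minimum met.
Weighted total:
  Fieldwork 74.5 × 0.11 = 8.195
  Quizzes 82 × 0.41 = 33.62
  Problem sets 53.5 × 0.11 = 5.885
  Term paper 52 × 0.15 = 7.8
  Reading responses 73 × 0.16 = 11.68
  Homework 61 × 0.06 = 3.66
Sum = 70.84
70.84 is ≥ 70 and < 73 → C-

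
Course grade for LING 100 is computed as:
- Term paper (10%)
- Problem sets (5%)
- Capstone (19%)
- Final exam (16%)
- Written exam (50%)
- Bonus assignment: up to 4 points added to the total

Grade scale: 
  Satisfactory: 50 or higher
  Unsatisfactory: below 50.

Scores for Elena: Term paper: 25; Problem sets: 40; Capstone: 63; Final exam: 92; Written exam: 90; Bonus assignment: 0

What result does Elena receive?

Weighted total:
  Term paper 25 × 0.1 = 2.5
  Problem sets 40 × 0.05 = 2
  Capstone 63 × 0.19 = 11.97
  Final exam 92 × 0.16 = 14.72
  Written exam 90 × 0.5 = 45
Sum = 76.19
Bonus assignment: 76.19 + 0 = 76.19
76.19 ≥ 50 → Satisfactory

Satisfactory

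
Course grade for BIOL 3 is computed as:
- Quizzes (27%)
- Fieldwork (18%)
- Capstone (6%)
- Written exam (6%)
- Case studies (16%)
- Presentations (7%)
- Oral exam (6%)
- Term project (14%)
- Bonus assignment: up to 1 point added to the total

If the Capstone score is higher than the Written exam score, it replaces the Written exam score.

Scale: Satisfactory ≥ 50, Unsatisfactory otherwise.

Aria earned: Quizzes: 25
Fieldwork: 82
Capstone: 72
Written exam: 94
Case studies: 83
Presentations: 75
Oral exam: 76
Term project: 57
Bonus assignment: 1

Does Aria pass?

Satisfactory

Capstone (72) ≤ Written exam (94), so Written exam stays at 94.
Weighted total:
  Quizzes 25 × 0.27 = 6.75
  Fieldwork 82 × 0.18 = 14.76
  Capstone 72 × 0.06 = 4.32
  Written exam 94 × 0.06 = 5.64
  Case studies 83 × 0.16 = 13.28
  Presentations 75 × 0.07 = 5.25
  Oral exam 76 × 0.06 = 4.56
  Term project 57 × 0.14 = 7.98
Sum = 62.54
Bonus assignment: 62.54 + 1 = 63.54
63.54 ≥ 50 → Satisfactory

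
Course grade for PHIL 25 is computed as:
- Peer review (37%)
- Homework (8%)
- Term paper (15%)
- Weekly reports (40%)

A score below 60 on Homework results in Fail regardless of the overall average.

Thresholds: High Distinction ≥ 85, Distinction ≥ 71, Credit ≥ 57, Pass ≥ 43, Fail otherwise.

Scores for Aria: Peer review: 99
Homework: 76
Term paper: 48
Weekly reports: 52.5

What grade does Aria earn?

Credit

Homework score 76 ≥ 60: minimum met.
Weighted total:
  Peer review 99 × 0.37 = 36.63
  Homework 76 × 0.08 = 6.08
  Term paper 48 × 0.15 = 7.2
  Weekly reports 52.5 × 0.4 = 21
Sum = 70.91
70.91 is ≥ 57 and < 71 → Credit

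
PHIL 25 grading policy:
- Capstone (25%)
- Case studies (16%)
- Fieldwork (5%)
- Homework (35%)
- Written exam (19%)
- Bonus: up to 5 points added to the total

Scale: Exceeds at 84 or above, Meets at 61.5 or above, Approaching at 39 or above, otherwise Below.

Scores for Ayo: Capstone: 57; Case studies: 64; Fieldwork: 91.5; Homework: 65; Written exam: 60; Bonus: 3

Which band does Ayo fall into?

Weighted total:
  Capstone 57 × 0.25 = 14.25
  Case studies 64 × 0.16 = 10.24
  Fieldwork 91.5 × 0.05 = 4.575
  Homework 65 × 0.35 = 22.75
  Written exam 60 × 0.19 = 11.4
Sum = 63.215
Bonus: 63.215 + 3 = 66.215
66.215 is ≥ 61.5 and < 84 → Meets

Meets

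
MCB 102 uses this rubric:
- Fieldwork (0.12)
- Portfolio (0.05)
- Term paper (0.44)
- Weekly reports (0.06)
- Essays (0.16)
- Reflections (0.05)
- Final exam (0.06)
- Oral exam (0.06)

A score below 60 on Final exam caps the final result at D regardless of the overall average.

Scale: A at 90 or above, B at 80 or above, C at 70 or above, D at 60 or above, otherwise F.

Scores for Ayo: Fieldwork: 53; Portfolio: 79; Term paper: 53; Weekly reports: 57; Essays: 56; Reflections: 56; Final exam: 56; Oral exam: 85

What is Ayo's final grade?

Final exam score 56 < 60: minimum not met.
Weighted total:
  Fieldwork 53 × 0.12 = 6.36
  Portfolio 79 × 0.05 = 3.95
  Term paper 53 × 0.44 = 23.32
  Weekly reports 57 × 0.06 = 3.42
  Essays 56 × 0.16 = 8.96
  Reflections 56 × 0.05 = 2.8
  Final exam 56 × 0.06 = 3.36
  Oral exam 85 × 0.06 = 5.1
Sum = 57.27
57.27 would be F; cap at D applies → F.

F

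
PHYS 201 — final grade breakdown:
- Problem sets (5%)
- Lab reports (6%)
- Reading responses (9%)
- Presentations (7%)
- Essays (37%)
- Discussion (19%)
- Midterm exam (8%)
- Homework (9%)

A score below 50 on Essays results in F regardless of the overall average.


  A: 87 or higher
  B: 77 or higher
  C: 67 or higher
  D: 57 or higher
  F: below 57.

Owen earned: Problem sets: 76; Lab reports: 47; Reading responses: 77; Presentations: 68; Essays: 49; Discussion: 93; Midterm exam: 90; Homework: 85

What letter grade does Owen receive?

F

Essays score 49 < 50: minimum not met.
Weighted total:
  Problem sets 76 × 0.05 = 3.8
  Lab reports 47 × 0.06 = 2.82
  Reading responses 77 × 0.09 = 6.93
  Presentations 68 × 0.07 = 4.76
  Essays 49 × 0.37 = 18.13
  Discussion 93 × 0.19 = 17.67
  Midterm exam 90 × 0.08 = 7.2
  Homework 85 × 0.09 = 7.65
Sum = 68.96
Because the Essays minimum was not met, the result is F.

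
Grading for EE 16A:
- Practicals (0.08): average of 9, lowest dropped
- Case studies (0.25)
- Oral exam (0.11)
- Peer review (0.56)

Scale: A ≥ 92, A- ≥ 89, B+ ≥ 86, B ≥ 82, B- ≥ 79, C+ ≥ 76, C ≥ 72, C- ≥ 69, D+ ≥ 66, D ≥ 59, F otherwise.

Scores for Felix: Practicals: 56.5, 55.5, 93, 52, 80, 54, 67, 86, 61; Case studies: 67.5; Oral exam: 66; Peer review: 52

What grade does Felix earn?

F

Practicals: drop 52 → average of remaining 8 = 553/8 = 69.125
Weighted total:
  Practicals 69.125 × 0.08 = 5.53
  Case studies 67.5 × 0.25 = 16.875
  Oral exam 66 × 0.11 = 7.26
  Peer review 52 × 0.56 = 29.12
Sum = 58.785
58.785 < 59 → F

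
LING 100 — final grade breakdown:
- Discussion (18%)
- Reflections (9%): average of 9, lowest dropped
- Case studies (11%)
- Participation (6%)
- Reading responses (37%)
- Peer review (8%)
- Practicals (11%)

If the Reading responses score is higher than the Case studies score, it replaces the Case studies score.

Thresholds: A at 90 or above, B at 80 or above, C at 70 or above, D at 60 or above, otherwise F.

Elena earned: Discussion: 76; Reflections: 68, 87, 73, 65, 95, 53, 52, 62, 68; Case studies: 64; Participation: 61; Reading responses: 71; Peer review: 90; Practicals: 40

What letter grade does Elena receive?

D

Reflections: drop 52 → average of remaining 8 = 571/8 = 71.375
Reading responses (71) > Case studies (64), so Case studies counts as 71.
Weighted total:
  Discussion 76 × 0.18 = 13.68
  Reflections 71.375 × 0.09 = 6.42375
  Case studies 71 × 0.11 = 7.81
  Participation 61 × 0.06 = 3.66
  Reading responses 71 × 0.37 = 26.27
  Peer review 90 × 0.08 = 7.2
  Practicals 40 × 0.11 = 4.4
Sum = 69.44375
69.44375 is ≥ 60 and < 70 → D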